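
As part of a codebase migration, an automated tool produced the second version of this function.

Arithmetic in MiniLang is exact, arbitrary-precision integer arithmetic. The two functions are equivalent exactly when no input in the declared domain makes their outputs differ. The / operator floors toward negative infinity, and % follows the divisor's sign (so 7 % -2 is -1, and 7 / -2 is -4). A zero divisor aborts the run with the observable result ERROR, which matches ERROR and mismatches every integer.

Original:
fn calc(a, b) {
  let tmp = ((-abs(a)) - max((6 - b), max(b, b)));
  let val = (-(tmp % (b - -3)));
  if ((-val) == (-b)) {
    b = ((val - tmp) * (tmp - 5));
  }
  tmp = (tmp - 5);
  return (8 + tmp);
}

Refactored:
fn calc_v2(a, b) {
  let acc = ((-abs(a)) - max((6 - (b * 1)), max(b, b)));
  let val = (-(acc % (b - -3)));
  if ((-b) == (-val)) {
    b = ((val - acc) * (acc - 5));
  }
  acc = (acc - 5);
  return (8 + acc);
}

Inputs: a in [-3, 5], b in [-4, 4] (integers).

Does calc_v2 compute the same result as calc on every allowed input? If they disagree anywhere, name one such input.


Although local variable names differ; and arithmetic usage differs; and constant usage differs, 81/81 inputs agree.
verdict: equivalent


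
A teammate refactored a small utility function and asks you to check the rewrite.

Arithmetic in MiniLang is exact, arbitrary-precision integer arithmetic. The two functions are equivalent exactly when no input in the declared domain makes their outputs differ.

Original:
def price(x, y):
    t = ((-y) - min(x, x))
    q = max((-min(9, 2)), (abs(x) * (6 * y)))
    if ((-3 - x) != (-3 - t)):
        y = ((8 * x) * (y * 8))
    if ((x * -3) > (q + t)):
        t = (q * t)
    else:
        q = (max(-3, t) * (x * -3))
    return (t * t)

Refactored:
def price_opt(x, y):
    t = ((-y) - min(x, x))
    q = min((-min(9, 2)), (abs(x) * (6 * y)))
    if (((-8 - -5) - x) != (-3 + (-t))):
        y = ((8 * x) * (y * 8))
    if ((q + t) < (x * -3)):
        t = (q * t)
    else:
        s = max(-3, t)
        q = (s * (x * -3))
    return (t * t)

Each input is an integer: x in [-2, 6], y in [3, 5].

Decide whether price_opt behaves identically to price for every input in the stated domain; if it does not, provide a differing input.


Not equivalent: x=-2, y=3 separates them (1 vs 4).
price: t := -1 | q := 36 | ((-3 - x) != (-3 - t)): true | y := -384 | ((x * -3) > (q + t)): false | q := -6 | result 1
price_opt: t := -1 | q := -2 | (((-8 - -5) - x) != (-3 + (-t))): true | y := -384 | ((q + t) < (x * -3)): true | t := 2 | result 4
verdict: not equivalent; witness: x=-2, y=3


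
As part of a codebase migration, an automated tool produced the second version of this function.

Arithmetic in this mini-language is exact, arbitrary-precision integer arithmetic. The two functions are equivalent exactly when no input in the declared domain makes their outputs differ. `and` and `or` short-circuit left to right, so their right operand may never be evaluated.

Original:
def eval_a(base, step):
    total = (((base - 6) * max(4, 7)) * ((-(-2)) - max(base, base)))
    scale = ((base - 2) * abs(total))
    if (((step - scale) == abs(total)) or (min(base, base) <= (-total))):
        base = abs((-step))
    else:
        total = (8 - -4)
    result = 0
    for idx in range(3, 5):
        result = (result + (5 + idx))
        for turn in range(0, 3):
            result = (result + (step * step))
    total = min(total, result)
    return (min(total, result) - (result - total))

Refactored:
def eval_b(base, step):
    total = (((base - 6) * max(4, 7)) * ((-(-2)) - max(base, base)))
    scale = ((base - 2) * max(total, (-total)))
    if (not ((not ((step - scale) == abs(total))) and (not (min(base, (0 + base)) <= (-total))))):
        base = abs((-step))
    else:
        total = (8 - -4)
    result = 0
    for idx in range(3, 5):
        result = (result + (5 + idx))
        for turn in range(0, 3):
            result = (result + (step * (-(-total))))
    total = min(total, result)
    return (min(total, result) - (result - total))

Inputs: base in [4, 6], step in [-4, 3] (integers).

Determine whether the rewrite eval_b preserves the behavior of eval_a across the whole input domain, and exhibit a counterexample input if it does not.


Consider the input base=4, step=-4.
eval_a: total becomes 28; next scale becomes 56; next (((step - scale) == abs(total)) or (min(base, base) <= (-total))) evaluates to false; next total becomes 12; next result becomes 0; next at idx=3:; next result becomes 8; next at turn=0:; next result becomes 24; next at turn=1:; next result becomes 40; next at turn=2:; next result becomes 56; next at idx=4:; next result becomes 65; next at turn=0:; next result becomes 81; next at turn=1:; next result becomes 97; next at turn=2:; next result becomes 113; next total becomes 12; next final value -89
eval_b: total becomes 28; next scale becomes 56; next (not ((not ((step - scale) == abs(total))) and (not (min(base, (0 + base)) <= (-total))))) evaluates to false; next total becomes 12; next result becomes 0; next at idx=3:; next result becomes 8; next at turn=0:; next result becomes -40; next at turn=1:; next result becomes -88; next at turn=2:; next result becomes -136; next at idx=4:; next result becomes -127; next at turn=0:; next result becomes -175; next at turn=1:; next result becomes -223; next at turn=2:; next result becomes -271; next total becomes -271; next final value -271
-89 against -271: the behavior changed.
verdict: not equivalent; witness: base=4, step=-4


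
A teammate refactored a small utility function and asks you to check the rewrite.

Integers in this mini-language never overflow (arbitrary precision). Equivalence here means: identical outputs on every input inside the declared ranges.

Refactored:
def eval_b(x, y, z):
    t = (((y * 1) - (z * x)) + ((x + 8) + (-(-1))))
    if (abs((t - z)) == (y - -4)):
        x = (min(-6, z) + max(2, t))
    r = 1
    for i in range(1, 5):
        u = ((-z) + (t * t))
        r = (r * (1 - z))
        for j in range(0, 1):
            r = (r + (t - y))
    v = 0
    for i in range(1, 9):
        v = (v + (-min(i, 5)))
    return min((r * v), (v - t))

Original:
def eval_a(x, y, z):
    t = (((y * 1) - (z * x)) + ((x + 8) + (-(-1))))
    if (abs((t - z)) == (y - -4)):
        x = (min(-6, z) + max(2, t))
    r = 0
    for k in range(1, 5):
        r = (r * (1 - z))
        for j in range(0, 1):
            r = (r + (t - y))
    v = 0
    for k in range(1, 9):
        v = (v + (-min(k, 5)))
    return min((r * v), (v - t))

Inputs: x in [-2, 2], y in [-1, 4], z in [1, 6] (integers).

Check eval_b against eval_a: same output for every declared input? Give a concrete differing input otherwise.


Take x=1, y=-1, z=6.
eval_a: t = 3; (abs((t - z)) == (y - -4)) -> true; x = -3; r = 0; [k=1]; r = 0; [j=0]; r = 4; [k=2]; r = -20; [j=0]; r = -16; [k=3]; r = 80; [j=0]; r = 84; [k=4]; r = -420; [j=0]; r = -416; v = 0; [k=1]; v = -1; [k=2]; v = -3; [k=3]; v = -6; [k=4]; v = -10; [k=5]; v = -15; [k=6]; v = -20; [k=7]; v = -25; [k=8]; v = -30; return -33
eval_b: t = 3; (abs((t - z)) == (y - -4)) -> true; x = -3; r = 1; [i=1]; u = 3; r = -5; [j=0]; r = -1; [i=2]; u = 3; r = 5; [j=0]; r = 9; [i=3]; u = 3; r = -45; [j=0]; r = -41; [i=4]; u = 3; r = 205; [j=0]; r = 209; v = 0; [i=1]; v = -1; [i=2]; v = -3; [i=3]; v = -6; [i=4]; v = -10; [i=5]; v = -15; [i=6]; v = -20; [i=7]; v = -25; [i=8]; v = -30; return -6270
-33 against -6270: the behavior changed.
verdict: not equivalent; witness: x=1, y=-1, z=6


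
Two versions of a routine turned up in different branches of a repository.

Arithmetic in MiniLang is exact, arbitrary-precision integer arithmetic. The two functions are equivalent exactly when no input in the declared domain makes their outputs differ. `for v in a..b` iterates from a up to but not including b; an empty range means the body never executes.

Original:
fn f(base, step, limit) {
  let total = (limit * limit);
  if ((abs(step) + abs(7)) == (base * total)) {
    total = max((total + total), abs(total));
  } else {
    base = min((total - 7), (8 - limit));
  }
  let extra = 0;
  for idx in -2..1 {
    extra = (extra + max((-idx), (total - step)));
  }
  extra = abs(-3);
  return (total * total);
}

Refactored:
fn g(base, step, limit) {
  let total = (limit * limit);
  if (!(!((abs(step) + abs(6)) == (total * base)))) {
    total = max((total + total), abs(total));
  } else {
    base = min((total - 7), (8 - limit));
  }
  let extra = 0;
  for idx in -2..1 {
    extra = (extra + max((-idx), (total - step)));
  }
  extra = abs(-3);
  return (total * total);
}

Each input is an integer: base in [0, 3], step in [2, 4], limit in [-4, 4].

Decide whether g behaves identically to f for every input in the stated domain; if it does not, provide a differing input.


On input base=1, step=2, limit=-3, f returns 324 while g returns 81.
verdict: not equivalent; witness: base=1, step=2, limit=-3


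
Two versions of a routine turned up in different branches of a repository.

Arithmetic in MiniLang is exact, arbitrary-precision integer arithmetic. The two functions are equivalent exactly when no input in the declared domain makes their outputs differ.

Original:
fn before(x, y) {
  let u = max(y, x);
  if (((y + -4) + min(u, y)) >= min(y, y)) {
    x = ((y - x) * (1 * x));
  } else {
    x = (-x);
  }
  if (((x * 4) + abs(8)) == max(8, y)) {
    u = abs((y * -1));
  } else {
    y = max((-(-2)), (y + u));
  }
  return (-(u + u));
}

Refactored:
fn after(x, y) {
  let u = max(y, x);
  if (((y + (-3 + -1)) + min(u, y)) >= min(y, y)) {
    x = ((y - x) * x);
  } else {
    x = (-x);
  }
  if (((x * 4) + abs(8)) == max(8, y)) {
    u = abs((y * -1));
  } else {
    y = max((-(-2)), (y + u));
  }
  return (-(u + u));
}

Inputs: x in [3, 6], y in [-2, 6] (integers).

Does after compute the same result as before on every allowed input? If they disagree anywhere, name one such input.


Comparing the listings, the differences include: arithmetic usage differs, plus constant usage differs.
One worked example (x=3, y=6) — before: u becomes 6; next (((y + -4) + min(u, y)) >= min(y, y)) evaluates to true; next x becomes 9; next (((x * 4) + abs(8)) == max(8, y)) evaluates to false; next y becomes 12; next final value -12; after: u becomes 6; next (((y + (-3 + -1)) + min(u, y)) >= min(y, y)) evaluates to true; next x becomes 9; next (((x * 4) + abs(8)) == max(8, y)) evaluates to false; next y becomes 12; next final value -12; agreement on -12.
Every one of the 36 inputs gives matching results.
verdict: equivalent


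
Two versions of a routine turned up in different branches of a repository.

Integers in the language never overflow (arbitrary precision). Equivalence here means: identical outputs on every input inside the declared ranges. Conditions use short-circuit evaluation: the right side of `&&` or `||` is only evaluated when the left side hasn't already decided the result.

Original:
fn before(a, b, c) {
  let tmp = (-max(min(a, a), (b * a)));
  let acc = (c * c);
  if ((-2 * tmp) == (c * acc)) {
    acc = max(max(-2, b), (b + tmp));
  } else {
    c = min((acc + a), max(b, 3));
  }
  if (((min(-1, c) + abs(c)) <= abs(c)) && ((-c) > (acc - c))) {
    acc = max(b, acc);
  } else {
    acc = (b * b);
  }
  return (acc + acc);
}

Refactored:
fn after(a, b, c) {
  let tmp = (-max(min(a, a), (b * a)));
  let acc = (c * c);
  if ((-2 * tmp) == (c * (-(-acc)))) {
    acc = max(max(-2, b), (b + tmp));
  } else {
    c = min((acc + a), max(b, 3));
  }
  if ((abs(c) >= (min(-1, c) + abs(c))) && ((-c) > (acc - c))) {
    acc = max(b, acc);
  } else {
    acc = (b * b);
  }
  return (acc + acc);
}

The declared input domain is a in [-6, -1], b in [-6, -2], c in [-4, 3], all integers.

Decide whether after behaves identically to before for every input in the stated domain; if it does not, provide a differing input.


The two versions differ — the changes include comparison usage differs.
Spot check at a=-5, b=-2, c=-1 — before: tmp := -10 | acc := 1 | ((-2 * tmp) == (c * acc)): false | c := -4 | (((min(-1, c) + abs(c)) <= abs(c)) && ((-c) > (acc - c))): false | acc := 4 | result 8. after: tmp := -10 | acc := 1 | ((-2 * tmp) == (c * (-(-acc)))): false | c := -4 | ((abs(c) >= (min(-1, c) + abs(c))) && ((-c) > (acc - c))): false | acc := 4 | result 8. Both give 8.
Checked all 240 inputs in the declared domain: the outputs agree on every one.
verdict: equivalent


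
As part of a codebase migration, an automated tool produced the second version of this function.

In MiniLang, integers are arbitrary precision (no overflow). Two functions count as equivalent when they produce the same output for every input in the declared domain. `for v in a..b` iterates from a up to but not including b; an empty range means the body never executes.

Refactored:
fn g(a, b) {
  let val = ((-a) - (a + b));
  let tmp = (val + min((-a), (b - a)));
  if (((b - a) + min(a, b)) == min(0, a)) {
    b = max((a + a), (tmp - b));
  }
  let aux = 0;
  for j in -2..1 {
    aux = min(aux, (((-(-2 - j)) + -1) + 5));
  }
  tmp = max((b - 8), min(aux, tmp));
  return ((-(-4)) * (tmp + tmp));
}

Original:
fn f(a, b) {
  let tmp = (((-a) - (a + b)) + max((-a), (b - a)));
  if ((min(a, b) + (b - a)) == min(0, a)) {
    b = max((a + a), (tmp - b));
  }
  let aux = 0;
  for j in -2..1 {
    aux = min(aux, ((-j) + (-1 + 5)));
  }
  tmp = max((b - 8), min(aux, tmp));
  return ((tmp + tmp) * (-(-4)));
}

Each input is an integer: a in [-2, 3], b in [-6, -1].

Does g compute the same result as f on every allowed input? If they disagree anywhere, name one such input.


a=-2, b=-2 yields 16 from f but 0 from g.
verdict: not equivalent; witness: a=-2, b=-2


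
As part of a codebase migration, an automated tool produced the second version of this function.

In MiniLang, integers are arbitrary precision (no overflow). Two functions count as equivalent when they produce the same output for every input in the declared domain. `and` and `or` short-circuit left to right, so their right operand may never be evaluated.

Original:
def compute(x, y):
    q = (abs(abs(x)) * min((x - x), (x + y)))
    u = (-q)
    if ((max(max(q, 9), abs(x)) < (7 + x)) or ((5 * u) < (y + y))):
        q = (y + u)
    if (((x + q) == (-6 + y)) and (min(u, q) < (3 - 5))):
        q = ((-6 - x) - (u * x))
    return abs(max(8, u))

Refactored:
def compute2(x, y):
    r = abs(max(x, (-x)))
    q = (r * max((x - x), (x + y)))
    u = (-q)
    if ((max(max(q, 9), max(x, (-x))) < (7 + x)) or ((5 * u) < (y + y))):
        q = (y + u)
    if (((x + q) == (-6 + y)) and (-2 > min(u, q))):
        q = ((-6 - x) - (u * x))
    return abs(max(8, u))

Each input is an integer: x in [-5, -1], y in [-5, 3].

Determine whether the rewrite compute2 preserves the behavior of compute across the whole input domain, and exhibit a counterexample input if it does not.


Take x=-5, y=-5.
compute: q = -50; u = 50; ((max(max(q, 9), abs(x)) < (7 + x)) or ((5 * u) < (y + y))) -> false; (((x + q) == (-6 + y)) and (min(u, q) < (3 - 5))) -> false; return 50
compute2: r = 5; q = 0; u = 0; ((max(max(q, 9), max(x, (-x))) < (7 + x)) or ((5 * u) < (y + y))) -> false; (((x + q) == (-6 + y)) and (-2 > min(u, q))) -> false; return 8
50 against 8: the behavior changed.
verdict: not equivalent; witness: x=-5, y=-5


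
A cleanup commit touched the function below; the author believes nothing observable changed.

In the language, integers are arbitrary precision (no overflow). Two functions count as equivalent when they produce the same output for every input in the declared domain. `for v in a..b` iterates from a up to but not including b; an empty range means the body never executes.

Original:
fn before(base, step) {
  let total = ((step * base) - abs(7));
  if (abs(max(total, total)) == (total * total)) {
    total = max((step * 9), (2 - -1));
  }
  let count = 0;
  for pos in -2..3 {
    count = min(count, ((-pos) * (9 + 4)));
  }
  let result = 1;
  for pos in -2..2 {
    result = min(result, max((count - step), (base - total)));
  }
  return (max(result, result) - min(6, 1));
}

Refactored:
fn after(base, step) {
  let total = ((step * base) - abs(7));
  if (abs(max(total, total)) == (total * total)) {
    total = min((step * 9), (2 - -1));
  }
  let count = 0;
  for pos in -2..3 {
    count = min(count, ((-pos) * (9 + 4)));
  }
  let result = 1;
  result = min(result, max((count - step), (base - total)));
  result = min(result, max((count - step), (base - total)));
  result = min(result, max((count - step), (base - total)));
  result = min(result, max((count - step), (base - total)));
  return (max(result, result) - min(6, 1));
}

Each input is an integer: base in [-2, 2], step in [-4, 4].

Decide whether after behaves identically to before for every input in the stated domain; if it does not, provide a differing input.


The rewrite breaks on base=-2, step=-4, where the results are -6 and 0.
before: total := 1 | (abs(max(total, total)) == (total * total)): true | total := 3 | count := 0 | iter pos=-2: | count := 0 | iter pos=-1: | count := 0 | iter pos=0: | count := 0 | iter pos=1: | count := -13 | iter pos=2: | count := -26 | result := 1 | iter pos=-2: | result := -5 | iter pos=-1: | result := -5 | iter pos=0: | result := -5 | iter pos=1: | result := -5 | result -6
after: total := 1 | (abs(max(total, total)) == (total * total)): true | total := -36 | count := 0 | iter pos=-2: | count := 0 | iter pos=-1: | count := 0 | iter pos=0: | count := 0 | iter pos=1: | count := -13 | iter pos=2: | count := -26 | result := 1 | result := 1 | result := 1 | result := 1 | result := 1 | result 0
verdict: not equivalent; witness: base=-2, step=-4


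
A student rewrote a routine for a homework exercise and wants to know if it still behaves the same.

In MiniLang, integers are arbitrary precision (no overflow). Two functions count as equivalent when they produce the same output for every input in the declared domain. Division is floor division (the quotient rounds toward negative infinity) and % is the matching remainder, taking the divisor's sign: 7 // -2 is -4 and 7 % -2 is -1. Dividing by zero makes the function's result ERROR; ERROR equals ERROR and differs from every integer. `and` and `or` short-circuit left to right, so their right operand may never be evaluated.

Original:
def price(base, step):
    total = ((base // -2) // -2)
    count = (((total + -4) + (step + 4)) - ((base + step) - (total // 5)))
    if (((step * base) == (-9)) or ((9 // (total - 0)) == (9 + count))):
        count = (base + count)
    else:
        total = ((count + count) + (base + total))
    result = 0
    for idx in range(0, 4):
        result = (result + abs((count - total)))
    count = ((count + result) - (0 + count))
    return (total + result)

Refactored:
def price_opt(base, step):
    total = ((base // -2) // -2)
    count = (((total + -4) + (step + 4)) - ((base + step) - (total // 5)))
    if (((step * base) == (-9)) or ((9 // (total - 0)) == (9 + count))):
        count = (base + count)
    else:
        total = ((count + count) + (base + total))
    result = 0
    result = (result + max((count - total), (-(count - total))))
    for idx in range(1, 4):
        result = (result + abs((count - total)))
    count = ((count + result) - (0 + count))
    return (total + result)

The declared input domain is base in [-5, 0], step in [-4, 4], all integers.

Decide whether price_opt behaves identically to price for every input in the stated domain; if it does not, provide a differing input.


This is a faithful refactor — statement counts differ, plus arithmetic usage differs, plus loop structure differs, plus min/max/abs usage differs, but the computed results match everywhere.
Tracing base=-3, step=-1: price: total := -1 | count := 1 | (((step * base) == (-9)) or ((9 // (total - 0)) == (9 + count))): false | total := -2 | result := 0 | iter idx=0: | result := 3 | iter idx=1: | result := 6 | iter idx=2: | result := 9 | iter idx=3: | result := 12 | count := 12 | result 10 | price_opt: total := -1 | count := 1 | (((step * base) == (-9)) or ((9 // (total - 0)) == (9 + count))): false | total := -2 | result := 0 | result := 3 | iter idx=1: | result := 6 | iter idx=2: | result := 9 | iter idx=3: | result := 12 | count := 12 | result 10 — matching result 10.
Every one of the 54 inputs gives matching results.
verdict: equivalent


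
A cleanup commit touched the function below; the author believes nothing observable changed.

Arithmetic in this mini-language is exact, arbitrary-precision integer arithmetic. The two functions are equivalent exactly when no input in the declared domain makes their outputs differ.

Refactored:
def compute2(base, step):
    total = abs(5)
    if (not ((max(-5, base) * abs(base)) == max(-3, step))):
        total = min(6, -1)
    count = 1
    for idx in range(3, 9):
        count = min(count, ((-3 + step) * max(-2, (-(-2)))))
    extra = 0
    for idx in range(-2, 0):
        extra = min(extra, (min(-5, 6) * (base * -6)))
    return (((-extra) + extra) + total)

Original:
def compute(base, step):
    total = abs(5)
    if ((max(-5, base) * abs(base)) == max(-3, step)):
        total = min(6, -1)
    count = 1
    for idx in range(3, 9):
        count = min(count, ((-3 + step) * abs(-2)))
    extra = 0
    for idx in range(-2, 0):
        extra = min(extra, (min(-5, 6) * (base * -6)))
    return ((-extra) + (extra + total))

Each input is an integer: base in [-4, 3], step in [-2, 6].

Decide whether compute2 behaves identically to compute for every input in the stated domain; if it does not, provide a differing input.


Evaluate both at base=-4, step=-2.
compute: total = 5; ((max(-5, base) * abs(base)) == max(-3, step)) -> false; count = 1; [idx=3]; count = -10; [idx=4]; count = -10; [idx=5]; count = -10; [idx=6]; count = -10; [idx=7]; count = -10; [idx=8]; count = -10; extra = 0; [idx=-2]; extra = -120; [idx=-1]; extra = -120; return 5
compute2: total = 5; (not ((max(-5, base) * abs(base)) == max(-3, step))) -> true; total = -1; count = 1; [idx=3]; count = -10; [idx=4]; count = -10; [idx=5]; count = -10; [idx=6]; count = -10; [idx=7]; count = -10; [idx=8]; count = -10; extra = 0; [idx=-2]; extra = -120; [idx=-1]; extra = -120; return -1
5 vs -1 — the two versions disagree here.
verdict: not equivalent; witness: base=-4, step=-2


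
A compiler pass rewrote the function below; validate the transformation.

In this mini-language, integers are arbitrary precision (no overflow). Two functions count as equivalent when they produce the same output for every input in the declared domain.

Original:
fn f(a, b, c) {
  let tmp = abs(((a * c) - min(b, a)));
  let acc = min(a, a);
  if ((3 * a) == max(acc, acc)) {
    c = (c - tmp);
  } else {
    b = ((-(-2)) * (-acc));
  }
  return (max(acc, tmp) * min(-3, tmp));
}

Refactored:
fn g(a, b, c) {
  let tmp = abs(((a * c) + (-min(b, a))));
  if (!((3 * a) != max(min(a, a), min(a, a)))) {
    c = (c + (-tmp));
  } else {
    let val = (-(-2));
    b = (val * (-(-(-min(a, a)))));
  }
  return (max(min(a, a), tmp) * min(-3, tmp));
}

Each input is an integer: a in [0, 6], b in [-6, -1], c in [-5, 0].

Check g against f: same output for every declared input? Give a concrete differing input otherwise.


Differences: comparison usage differs; boolean connective usage differs; local variable names differ; min/max/abs usage differs; arithmetic usage differs — yet all 252 inputs agree.
verdict: equivalent


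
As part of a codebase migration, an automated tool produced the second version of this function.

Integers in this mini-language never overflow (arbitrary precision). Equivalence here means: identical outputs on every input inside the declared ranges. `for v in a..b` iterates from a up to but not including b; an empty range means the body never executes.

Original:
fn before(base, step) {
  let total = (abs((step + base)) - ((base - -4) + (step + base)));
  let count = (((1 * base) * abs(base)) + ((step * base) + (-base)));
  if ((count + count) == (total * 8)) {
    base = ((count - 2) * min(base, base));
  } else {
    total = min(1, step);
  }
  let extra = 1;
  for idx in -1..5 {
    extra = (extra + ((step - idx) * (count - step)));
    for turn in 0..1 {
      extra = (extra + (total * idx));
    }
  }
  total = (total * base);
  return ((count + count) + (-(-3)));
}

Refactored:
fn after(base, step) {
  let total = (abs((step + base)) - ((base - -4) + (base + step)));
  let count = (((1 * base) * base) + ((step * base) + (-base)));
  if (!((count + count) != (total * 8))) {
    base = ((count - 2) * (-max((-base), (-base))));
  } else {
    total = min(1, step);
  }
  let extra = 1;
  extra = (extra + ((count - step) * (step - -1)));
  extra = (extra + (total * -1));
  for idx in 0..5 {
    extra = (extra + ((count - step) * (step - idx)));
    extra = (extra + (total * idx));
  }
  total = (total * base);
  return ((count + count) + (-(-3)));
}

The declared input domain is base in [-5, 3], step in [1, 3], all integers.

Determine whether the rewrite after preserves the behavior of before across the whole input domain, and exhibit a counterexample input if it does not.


Not equivalent: base=-5, step=1 separates them (-47 vs 53).
before: total := 9 | count := -25 | ((count + count) == (total * 8)): false | total := 1 | extra := 1 | iter idx=-1: | extra := -51 | iter turn=0: | extra := -52 | iter idx=0: | extra := -78 | iter turn=0: | extra := -78 | iter idx=1: | extra := -78 | iter turn=0: | extra := -77 | iter idx=2: | extra := -51 | iter turn=0: | extra := -49 | iter idx=3: | extra := 3 | iter turn=0: | extra := 6 | iter idx=4: | extra := 84 | iter turn=0: | extra := 88 | total := -5 | result -47
after: total := 9 | count := 25 | (!((count + count) != (total * 8))): false | total := 1 | extra := 1 | extra := 49 | extra := 48 | iter idx=0: | extra := 72 | extra := 72 | iter idx=1: | extra := 72 | extra := 73 | iter idx=2: | extra := 49 | extra := 51 | iter idx=3: | extra := 3 | extra := 6 | iter idx=4: | extra := -66 | extra := -62 | total := -5 | result 53
verdict: not equivalent; witness: base=-5, step=1


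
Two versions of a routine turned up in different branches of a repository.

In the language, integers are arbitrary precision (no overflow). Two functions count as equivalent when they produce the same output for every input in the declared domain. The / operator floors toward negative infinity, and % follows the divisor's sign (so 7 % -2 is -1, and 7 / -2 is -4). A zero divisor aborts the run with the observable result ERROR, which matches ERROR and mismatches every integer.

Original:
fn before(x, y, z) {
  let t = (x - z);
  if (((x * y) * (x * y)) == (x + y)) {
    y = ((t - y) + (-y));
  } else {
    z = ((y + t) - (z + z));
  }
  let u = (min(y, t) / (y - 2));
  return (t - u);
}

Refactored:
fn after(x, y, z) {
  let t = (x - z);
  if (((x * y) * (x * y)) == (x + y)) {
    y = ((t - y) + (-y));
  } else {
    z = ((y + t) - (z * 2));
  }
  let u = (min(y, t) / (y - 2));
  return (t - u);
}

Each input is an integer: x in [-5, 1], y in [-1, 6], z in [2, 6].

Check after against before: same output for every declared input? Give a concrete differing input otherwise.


Comparing the listings, the differences include: arithmetic usage differs; and constant usage differs.
Spot check at x=-4, y=6, z=3 — before: t = -7; (((x * y) * (x * y)) == (x + y)) -> false; z = -7; u = -2; return -5. after: t = -7; (((x * y) * (x * y)) == (x + y)) -> false; z = -7; u = -2; return -5. Both give -5.
Across all 280 domain points the two functions coincide.
verdict: equivalent


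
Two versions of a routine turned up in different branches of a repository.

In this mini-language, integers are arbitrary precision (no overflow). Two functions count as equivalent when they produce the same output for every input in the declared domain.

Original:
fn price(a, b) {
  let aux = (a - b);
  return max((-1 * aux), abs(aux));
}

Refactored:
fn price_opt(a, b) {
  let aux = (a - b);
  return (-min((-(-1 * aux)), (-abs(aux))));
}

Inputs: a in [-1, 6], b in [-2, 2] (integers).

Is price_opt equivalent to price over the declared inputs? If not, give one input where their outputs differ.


Comparing the listings, the differences include: min/max/abs usage differs.
One worked example (a=0, b=1) — price: aux := -1 | result 1; price_opt: aux := -1 | result 1; agreement on 1.
Across all 40 domain points the two functions coincide.
verdict: equivalent


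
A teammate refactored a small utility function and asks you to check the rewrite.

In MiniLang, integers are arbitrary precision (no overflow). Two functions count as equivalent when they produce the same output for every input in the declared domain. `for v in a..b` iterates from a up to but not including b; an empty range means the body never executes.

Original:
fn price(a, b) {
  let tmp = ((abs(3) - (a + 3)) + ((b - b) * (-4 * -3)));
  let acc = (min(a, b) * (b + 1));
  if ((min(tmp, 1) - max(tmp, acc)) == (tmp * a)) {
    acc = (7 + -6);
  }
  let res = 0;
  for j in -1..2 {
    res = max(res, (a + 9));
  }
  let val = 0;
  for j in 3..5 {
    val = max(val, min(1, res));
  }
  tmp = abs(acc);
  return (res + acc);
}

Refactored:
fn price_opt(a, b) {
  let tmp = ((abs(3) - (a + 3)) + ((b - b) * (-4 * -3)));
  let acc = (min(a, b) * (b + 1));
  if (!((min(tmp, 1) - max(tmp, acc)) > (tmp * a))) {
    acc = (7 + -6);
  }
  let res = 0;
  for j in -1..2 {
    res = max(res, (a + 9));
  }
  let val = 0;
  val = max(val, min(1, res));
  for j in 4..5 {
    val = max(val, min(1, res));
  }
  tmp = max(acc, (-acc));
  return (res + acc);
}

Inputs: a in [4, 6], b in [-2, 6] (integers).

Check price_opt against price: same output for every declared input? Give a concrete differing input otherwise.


Try a=4, b=4.
price: tmp := -4 | acc := 20 | ((min(tmp, 1) - max(tmp, acc)) == (tmp * a)): false | res := 0 | iter j=-1: | res := 13 | iter j=0: | res := 13 | iter j=1: | res := 13 | val := 0 | iter j=3: | val := 1 | iter j=4: | val := 1 | tmp := 20 | result 33
price_opt: tmp := -4 | acc := 20 | (!((min(tmp, 1) - max(tmp, acc)) > (tmp * a))): true | acc := 1 | res := 0 | iter j=-1: | res := 13 | iter j=0: | res := 13 | iter j=1: | res := 13 | val := 0 | val := 1 | iter j=4: | val := 1 | tmp := 1 | result 14
33 against 14: the behavior changed.
verdict: not equivalent; witness: a=4, b=4


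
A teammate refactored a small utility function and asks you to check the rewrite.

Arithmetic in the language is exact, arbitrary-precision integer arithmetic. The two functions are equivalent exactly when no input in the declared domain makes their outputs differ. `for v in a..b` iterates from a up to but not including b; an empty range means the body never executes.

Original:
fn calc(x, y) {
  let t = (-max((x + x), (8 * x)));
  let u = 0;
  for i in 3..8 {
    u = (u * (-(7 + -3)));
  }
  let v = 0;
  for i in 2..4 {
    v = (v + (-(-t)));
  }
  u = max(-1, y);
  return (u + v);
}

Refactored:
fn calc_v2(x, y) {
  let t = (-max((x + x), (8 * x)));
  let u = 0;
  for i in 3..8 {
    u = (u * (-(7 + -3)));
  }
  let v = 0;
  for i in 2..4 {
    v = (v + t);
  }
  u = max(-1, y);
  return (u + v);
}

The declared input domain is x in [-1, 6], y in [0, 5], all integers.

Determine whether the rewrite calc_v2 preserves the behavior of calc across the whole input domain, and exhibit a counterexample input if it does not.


This is a faithful refactor — same computation, different form, but the computed results match everywhere.
One worked example (x=0, y=1) — calc: t=0, then u=0, then (i=3), then u=0, then (i=4), then u=0, then (i=5), then u=0, then (i=6), then u=0, then (i=7), then u=0, then v=0, then (i=2), then v=0, then (i=3), then v=0, then u=1, then returns 1; calc_v2: t=0, then u=0, then (i=3), then u=0, then (i=4), then u=0, then (i=5), then u=0, then (i=6), then u=0, then (i=7), then u=0, then v=0, then (i=2), then v=0, then (i=3), then v=0, then u=1, then returns 1; agreement on 1.
An exhaustive pass over the 48 declared inputs shows identical outputs.
verdict: equivalent


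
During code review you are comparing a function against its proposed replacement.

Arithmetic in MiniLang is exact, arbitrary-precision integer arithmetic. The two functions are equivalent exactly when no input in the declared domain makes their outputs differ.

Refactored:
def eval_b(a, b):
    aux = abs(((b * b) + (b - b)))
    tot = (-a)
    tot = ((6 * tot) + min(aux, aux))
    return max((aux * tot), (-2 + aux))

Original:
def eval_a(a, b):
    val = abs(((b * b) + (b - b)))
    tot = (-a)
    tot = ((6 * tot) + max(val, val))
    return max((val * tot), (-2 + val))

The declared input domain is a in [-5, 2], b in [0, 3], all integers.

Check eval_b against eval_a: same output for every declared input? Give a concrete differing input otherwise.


The suspicious-looking change has no observable effect anywhere in the declared ranges.
Spot check at a=-3, b=0 — eval_a: val becomes 0; next tot becomes 3; next tot becomes 18; next final value 0. eval_b: aux becomes 0; next tot becomes 3; next tot becomes 18; next final value 0. Both give 0.
Checked all 32 inputs in the declared domain: the outputs agree on every one.
verdict: equivalent


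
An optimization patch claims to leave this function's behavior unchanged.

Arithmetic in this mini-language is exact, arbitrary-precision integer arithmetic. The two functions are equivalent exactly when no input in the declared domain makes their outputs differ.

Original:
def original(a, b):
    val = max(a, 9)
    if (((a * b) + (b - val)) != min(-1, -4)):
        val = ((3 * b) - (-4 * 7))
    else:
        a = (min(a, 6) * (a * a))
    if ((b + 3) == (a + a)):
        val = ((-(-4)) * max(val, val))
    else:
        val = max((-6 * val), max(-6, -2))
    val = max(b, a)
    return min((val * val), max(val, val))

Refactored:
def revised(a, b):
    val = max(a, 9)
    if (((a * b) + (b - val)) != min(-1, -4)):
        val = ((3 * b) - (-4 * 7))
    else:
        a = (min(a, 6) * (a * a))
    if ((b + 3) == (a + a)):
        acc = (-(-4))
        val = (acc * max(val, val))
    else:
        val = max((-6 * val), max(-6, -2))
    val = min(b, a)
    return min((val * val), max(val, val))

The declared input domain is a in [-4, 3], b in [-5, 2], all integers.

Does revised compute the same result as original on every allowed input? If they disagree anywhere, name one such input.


Consider the input a=-4, b=-5.
original: val = 9; (((a * b) + (b - val)) != min(-1, -4)) -> true; val = 13; ((b + 3) == (a + a)) -> false; val = -2; val = -4; return -4
revised: val = 9; (((a * b) + (b - val)) != min(-1, -4)) -> true; val = 13; ((b + 3) == (a + a)) -> false; val = -2; val = -5; return -5
-4 != -5, so the rewrite changes behavior.
verdict: not equivalent; witness: a=-4, b=-5


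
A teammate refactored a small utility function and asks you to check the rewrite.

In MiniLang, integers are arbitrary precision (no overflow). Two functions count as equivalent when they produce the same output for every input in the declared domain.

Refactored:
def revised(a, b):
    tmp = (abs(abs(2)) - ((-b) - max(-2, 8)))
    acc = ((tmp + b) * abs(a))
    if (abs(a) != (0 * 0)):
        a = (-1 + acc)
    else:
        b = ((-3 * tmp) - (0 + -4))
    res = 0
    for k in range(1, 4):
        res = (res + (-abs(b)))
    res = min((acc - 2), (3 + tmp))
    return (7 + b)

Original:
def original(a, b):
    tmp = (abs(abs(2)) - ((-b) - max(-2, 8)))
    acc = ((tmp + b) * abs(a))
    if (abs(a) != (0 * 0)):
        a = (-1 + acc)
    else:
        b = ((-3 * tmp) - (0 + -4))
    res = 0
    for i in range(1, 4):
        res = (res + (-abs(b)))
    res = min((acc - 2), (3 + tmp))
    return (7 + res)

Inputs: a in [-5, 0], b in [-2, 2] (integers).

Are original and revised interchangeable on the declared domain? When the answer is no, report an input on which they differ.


Take a=-5, b=-2.
original: tmp = 8; acc = 30; (abs(a) != (0 * 0)) -> true; a = 29; res = 0; [i=1]; res = -2; [i=2]; res = -4; [i=3]; res = -6; res = 11; return 18
revised: tmp = 8; acc = 30; (abs(a) != (0 * 0)) -> true; a = 29; res = 0; [k=1]; res = -2; [k=2]; res = -4; [k=3]; res = -6; res = 11; return 5
18 against 5: the behavior changed.
verdict: not equivalent; witness: a=-5, b=-2


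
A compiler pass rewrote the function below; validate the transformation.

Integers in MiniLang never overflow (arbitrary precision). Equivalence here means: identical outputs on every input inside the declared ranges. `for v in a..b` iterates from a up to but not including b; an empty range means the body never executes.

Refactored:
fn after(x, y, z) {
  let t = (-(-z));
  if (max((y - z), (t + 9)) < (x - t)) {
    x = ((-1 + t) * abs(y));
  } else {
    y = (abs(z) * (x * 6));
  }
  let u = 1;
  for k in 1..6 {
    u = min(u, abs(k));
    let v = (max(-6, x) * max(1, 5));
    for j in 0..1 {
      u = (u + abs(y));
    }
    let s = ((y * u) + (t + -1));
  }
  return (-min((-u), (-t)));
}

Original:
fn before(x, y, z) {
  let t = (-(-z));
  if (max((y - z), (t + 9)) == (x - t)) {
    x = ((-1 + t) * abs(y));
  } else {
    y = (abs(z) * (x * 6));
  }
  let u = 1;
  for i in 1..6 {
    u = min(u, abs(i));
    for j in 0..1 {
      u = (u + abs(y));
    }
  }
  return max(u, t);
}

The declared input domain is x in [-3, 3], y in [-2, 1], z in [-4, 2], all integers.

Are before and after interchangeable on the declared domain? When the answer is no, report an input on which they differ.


The rewrite breaks on x=1, y=-2, z=-4, where the results are 7 and 29.
before: t := -4 | (max((y - z), (t + 9)) == (x - t)): true | x := -10 | u := 1 | iter i=1: | u := 1 | iter j=0: | u := 3 | iter i=2: | u := 2 | iter j=0: | u := 4 | iter i=3: | u := 3 | iter j=0: | u := 5 | iter i=4: | u := 4 | iter j=0: | u := 6 | iter i=5: | u := 5 | iter j=0: | u := 7 | result 7
after: t := -4 | (max((y - z), (t + 9)) < (x - t)): false | y := 24 | u := 1 | iter k=1: | u := 1 | v := 5 | iter j=0: | u := 25 | s := 595 | iter k=2: | u := 2 | v := 5 | iter j=0: | u := 26 | s := 619 | iter k=3: | u := 3 | v := 5 | iter j=0: | u := 27 | s := 643 | iter k=4: | u := 4 | v := 5 | iter j=0: | u := 28 | s := 667 | iter k=5: | u := 5 | v := 5 | iter j=0: | u := 29 | s := 691 | result 29
verdict: not equivalent; witness: x=1, y=-2, z=-4


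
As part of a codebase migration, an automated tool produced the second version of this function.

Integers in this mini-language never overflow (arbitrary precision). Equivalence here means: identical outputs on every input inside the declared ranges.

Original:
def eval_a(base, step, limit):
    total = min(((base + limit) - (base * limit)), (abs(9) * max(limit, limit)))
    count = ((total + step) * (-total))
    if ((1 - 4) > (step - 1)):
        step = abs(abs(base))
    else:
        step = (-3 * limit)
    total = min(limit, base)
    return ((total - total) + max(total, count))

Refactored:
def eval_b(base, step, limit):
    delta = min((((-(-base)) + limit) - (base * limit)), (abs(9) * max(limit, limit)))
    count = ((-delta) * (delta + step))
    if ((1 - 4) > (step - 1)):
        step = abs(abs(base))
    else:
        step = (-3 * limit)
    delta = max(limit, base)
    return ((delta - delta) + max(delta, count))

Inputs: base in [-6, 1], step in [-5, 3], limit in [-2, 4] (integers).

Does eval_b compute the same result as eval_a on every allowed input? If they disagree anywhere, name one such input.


At base=-6, step=-5, limit=-2: eval_a gives -6, eval_b gives -2.
verdict: not equivalent; witness: base=-6, step=-5, limit=-2


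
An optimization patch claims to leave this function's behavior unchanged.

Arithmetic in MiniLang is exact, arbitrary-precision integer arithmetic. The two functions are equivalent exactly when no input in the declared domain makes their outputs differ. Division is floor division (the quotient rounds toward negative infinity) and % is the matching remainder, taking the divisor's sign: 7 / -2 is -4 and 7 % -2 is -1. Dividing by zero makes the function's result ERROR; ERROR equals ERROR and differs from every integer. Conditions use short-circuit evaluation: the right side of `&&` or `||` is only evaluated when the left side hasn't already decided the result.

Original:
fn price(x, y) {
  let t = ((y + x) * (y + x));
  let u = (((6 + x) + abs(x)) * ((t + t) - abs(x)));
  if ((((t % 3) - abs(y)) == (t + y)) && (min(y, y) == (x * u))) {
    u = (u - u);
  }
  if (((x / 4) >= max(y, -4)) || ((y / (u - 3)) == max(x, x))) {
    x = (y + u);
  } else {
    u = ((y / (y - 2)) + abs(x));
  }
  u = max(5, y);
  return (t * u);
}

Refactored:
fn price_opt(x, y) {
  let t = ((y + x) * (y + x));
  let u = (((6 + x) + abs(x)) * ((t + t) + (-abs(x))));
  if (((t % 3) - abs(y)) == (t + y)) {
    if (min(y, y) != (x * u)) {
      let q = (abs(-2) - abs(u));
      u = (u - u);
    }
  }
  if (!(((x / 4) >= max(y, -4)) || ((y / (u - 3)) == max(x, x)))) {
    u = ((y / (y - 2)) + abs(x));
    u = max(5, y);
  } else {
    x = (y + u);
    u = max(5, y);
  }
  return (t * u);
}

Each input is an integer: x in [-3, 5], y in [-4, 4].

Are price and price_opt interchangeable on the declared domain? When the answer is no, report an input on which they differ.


The edit looks behavioral (`(min(y, y) == (x * u))` became `(min(y, y) != (x * u))`), but over these ranges it never changes the outcome.
Spot check at x=5, y=3 — price: t = 64; u = 1968; ((((t % 3) - abs(y)) == (t + y)) && (min(y, y) == (x * u))) -> false; (((x / 4) >= max(y, -4)) || ((y / (u - 3)) == max(x, x))) -> false; u = 8; u = 5; return 320. price_opt: t = 64; u = 1968; (((t % 3) - abs(y)) == (t + y)) -> false; (!(((x / 4) >= max(y, -4)) || ((y / (u - 3)) == max(x, x)))) -> true; u = 8; u = 5; return 320. Both give 320.
Across all 81 domain points the two functions coincide.
verdict: equivalent
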